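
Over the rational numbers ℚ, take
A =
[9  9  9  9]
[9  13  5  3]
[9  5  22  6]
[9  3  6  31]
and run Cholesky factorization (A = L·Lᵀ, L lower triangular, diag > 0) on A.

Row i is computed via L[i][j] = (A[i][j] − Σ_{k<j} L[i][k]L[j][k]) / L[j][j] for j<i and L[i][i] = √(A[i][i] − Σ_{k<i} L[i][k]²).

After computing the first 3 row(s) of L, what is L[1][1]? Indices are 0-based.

L[1][1] = 2

Step 1: L[0][0] = √(9) = 3.
  L[1][0] = (9) / L[0][0] = 3.
Step 2: L[1][1] = √(4) = 2.
  L[2][0] = (9) / L[0][0] = 3.
  L[2][1] = (-4) / L[1][1] = -2.
Step 3: L[2][2] = √(9) = 3.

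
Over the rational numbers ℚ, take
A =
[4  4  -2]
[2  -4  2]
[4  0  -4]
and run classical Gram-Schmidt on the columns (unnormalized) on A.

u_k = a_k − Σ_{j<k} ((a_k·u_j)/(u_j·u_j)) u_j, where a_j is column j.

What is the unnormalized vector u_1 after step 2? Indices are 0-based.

u_1 = (28/9, -40/9, -8/9)

Step 1: u_0 = a_0 = (4, 2, 4).
Step 2: u_1 = a_1 − (2/9)·u_0 = (28/9, -40/9, -8/9).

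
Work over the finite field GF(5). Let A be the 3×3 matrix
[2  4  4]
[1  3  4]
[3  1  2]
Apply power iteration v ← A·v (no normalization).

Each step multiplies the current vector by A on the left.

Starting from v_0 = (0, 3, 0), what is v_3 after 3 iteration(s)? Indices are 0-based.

v_3 = (2, 4, 4)

v_0 = (0, 3, 0).
v_1 = A·v_0 = (2, 4, 3).
v_2 = A·v_1 = (2, 1, 1).
v_3 = A·v_2 = (2, 4, 4).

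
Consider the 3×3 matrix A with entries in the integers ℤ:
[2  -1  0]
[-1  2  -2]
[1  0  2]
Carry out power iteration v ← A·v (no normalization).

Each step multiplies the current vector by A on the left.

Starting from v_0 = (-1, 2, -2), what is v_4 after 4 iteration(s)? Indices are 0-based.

v_0 = (-1, 2, -2).
v_1 = A·v_0 = (-4, 9, -5).
v_2 = A·v_1 = (-17, 32, -14).
v_3 = A·v_2 = (-66, 109, -45).
v_4 = A·v_3 = (-241, 374, -156).

v_4 = (-241, 374, -156)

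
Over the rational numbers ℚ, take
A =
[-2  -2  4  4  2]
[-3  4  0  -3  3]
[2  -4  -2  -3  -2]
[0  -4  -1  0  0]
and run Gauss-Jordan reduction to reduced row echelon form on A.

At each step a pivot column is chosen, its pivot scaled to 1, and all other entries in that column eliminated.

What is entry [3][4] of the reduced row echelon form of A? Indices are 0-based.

M[3][4] = 0

step 1: normalize row 0 (÷-2) = (1, 1, -2, -2, -1)
  row 1: subtract -3×row0 = (0, 7, -6, -9, 0)
  row 2: subtract 2×row0 = (0, -6, 2, 1, 0)
step 2: normalize row 1 (÷7) = (0, 1, -6/7, -9/7, 0)
  row 0: subtract 1×row1 = (1, 0, -8/7, -5/7, -1)
  row 2: subtract -6×row1 = (0, 0, -22/7, -47/7, 0)
  row 3: subtract -4×row1 = (0, 0, -31/7, -36/7, 0)
step 3: normalize row 2 (÷-22/7) = (0, 0, 1, 47/22, 0)
  row 0: subtract -8/7×row2 = (1, 0, 0, 19/11, -1)
  row 1: subtract -6/7×row2 = (0, 1, 0, 6/11, 0)
  row 3: subtract -31/7×row2 = (0, 0, 0, 95/22, 0)
step 4: normalize row 3 (÷95/22) = (0, 0, 0, 1, 0)
  row 0: subtract 19/11×row3 = (1, 0, 0, 0, -1)
  row 1: subtract 6/11×row3 = (0, 1, 0, 0, 0)
  row 2: subtract 47/22×row3 = (0, 0, 1, 0, 0)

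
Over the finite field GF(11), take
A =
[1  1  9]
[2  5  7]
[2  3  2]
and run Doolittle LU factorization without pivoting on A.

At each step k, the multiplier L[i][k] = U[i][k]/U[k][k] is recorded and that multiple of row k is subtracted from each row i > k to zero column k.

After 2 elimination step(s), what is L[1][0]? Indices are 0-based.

L[1][0] = 2

[col 0] pivot 1
  R1 -= 2*R0 → (0, 3, 0)  (L[1][0] := 2)
  R2 -= 2*R0 → (0, 1, 6)  (L[2][0] := 2)
[col 1] pivot 3
  R2 -= 4*R1 → (0, 0, 6)  (L[2][1] := 4)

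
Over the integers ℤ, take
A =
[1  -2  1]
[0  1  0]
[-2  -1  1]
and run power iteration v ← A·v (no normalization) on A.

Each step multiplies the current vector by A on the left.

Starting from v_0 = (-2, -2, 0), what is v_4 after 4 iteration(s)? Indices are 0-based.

v_4 = (6, -2, -56)

v_0 = (-2, -2, 0).
v_1 = A·v_0 = (2, -2, 6).
v_2 = A·v_1 = (12, -2, 4).
v_3 = A·v_2 = (20, -2, -18).
v_4 = A·v_3 = (6, -2, -56).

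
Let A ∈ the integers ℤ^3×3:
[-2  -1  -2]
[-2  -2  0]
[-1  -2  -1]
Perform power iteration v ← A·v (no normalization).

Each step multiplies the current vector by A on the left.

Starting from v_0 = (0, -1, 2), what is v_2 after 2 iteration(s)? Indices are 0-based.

v_0 = (0, -1, 2).
v_1 = A·v_0 = (-3, 2, 0).
v_2 = A·v_1 = (4, 2, -1).

v_2 = (4, 2, -1)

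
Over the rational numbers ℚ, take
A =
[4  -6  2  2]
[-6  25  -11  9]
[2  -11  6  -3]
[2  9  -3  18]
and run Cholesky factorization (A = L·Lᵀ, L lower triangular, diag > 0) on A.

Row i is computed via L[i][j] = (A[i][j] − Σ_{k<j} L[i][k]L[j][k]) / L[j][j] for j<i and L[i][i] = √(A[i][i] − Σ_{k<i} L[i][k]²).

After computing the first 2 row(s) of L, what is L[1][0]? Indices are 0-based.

Step 1: L[0][0] = √(4) = 2.
  L[1][0] = (-6) / L[0][0] = -3.
Step 2: L[1][1] = √(16) = 4.

L[1][0] = -3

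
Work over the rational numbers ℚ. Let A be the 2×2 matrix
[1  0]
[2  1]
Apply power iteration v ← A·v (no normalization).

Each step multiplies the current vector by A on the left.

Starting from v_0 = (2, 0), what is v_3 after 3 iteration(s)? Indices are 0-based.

v_0 = (2, 0).
v_1 = A·v_0 = (2, 4).
v_2 = A·v_1 = (2, 8).
v_3 = A·v_2 = (2, 12).

v_3 = (2, 12)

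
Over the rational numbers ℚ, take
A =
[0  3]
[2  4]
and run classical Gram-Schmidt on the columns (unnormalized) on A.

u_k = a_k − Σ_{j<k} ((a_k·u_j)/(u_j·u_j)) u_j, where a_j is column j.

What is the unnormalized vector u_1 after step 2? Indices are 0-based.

Step 1: u_0 = a_0 = (0, 2).
Step 2: u_1 = a_1 − (2)·u_0 = (3, 0).

u_1 = (3, 0)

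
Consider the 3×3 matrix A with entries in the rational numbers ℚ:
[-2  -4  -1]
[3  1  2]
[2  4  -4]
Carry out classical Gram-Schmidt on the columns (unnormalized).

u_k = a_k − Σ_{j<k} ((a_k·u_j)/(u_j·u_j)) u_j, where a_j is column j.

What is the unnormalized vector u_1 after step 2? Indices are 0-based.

Step 1: u_0 = a_0 = (-2, 3, 2).
Step 2: u_1 = a_1 − (19/17)·u_0 = (-30/17, -40/17, 30/17).

u_1 = (-30/17, -40/17, 30/17)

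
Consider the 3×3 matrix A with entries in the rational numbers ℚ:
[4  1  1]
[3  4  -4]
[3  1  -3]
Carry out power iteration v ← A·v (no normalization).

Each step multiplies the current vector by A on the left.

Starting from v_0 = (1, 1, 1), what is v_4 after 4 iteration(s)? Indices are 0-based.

v_4 = (796, 708, 416)

v_0 = (1, 1, 1).
v_1 = A·v_0 = (6, 3, 1).
v_2 = A·v_1 = (28, 26, 18).
v_3 = A·v_2 = (156, 116, 56).
v_4 = A·v_3 = (796, 708, 416).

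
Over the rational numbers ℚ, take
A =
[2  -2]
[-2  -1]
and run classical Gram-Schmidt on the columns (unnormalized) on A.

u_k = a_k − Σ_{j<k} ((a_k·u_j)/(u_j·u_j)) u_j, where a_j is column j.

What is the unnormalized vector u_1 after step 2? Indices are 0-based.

u_1 = (-3/2, -3/2)

Step 1: u_0 = a_0 = (2, -2).
Step 2: u_1 = a_1 − (-1/4)·u_0 = (-3/2, -3/2).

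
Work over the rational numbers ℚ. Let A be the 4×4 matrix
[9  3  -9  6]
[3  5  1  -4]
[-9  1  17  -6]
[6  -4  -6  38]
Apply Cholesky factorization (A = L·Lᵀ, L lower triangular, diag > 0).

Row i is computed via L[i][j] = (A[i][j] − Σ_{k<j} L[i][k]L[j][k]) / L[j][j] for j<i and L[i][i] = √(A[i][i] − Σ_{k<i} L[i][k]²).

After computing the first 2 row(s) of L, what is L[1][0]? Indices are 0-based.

Step 1: L[0][0] = √(9) = 3.
  L[1][0] = (3) / L[0][0] = 1.
Step 2: L[1][1] = √(4) = 2.

L[1][0] = 1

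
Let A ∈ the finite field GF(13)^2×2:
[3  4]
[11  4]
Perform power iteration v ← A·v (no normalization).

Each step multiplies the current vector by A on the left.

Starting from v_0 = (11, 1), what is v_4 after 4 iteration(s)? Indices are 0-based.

v_0 = (11, 1).
v_1 = A·v_0 = (11, 8).
v_2 = A·v_1 = (0, 10).
v_3 = A·v_2 = (1, 1).
v_4 = A·v_3 = (7, 2).

v_4 = (7, 2)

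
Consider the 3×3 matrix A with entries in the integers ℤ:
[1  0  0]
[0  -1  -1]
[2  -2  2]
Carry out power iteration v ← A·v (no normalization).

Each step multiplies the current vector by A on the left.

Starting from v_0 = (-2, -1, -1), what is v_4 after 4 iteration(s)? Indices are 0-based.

v_4 = (-2, 26, -112)

v_0 = (-2, -1, -1).
v_1 = A·v_0 = (-2, 2, -4).
v_2 = A·v_1 = (-2, 2, -16).
v_3 = A·v_2 = (-2, 14, -40).
v_4 = A·v_3 = (-2, 26, -112).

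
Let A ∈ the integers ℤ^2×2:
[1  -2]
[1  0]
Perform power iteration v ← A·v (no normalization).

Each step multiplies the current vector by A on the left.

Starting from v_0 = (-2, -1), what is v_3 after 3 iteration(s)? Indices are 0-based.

v_3 = (4, 4)

v_0 = (-2, -1).
v_1 = A·v_0 = (0, -2).
v_2 = A·v_1 = (4, 0).
v_3 = A·v_2 = (4, 4).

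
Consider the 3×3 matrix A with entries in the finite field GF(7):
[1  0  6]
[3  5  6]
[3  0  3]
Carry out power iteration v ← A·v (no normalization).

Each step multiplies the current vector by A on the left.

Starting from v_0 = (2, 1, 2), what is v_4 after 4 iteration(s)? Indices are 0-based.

v_0 = (2, 1, 2).
v_1 = A·v_0 = (0, 2, 5).
v_2 = A·v_1 = (2, 5, 1).
v_3 = A·v_2 = (1, 2, 2).
v_4 = A·v_3 = (6, 4, 2).

v_4 = (6, 4, 2)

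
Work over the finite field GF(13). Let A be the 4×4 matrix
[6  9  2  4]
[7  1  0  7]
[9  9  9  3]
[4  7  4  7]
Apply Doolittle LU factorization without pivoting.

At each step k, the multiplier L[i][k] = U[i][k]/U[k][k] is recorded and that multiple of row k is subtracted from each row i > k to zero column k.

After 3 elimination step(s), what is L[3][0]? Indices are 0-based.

[col 0] pivot 6
  R1 -= 12*R0 → (0, 10, 2, 11)  (L[1][0] := 12)
  R2 -= 8*R0 → (0, 2, 6, 10)  (L[2][0] := 8)
  R3 -= 5*R0 → (0, 1, 7, 0)  (L[3][0] := 5)
[col 1] pivot 10
  R2 -= 8*R1 → (0, 0, 3, 0)  (L[2][1] := 8)
  R3 -= 4*R1 → (0, 0, 12, 8)  (L[3][1] := 4)
[col 2] pivot 3
  R3 -= 4*R2 → (0, 0, 0, 8)  (L[3][2] := 4)

L[3][0] = 5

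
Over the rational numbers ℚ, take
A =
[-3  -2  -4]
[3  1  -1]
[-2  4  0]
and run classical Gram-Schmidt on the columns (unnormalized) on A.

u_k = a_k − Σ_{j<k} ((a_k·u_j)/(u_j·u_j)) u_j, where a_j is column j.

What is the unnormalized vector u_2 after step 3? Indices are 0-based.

u_2 = (-1008/461, -1152/461, -216/461)

Step 1: u_0 = a_0 = (-3, 3, -2).
Step 2: u_1 = a_1 − (1/22)·u_0 = (-41/22, 19/22, 45/11).
Step 3: u_2 = a_2 − (9/22)·u_0 − (145/461)·u_1 = (-1008/461, -1152/461, -216/461).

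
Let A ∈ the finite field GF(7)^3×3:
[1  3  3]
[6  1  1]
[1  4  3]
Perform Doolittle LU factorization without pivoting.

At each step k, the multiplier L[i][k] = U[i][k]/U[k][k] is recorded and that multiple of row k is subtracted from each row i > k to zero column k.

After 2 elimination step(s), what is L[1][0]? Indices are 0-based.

L[1][0] = 6

Step 1: pivot at (0,0) is 1.
  row1 ← row1 − (6)·row0  ⇒  L[1][0]=6, U row1=(0, 4, 4)
  row2 ← row2 − (1)·row0  ⇒  L[2][0]=1, U row2=(0, 1, 0)
Step 2: pivot at (1,1) is 4.
  row2 ← row2 − (2)·row1  ⇒  L[2][1]=2, U row2=(0, 0, 6)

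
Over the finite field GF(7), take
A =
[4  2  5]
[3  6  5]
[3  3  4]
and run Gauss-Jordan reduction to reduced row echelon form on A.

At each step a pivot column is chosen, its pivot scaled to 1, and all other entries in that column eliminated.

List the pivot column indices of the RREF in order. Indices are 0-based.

pivot columns: 0, 1, 2

step 1: normalize row 0 (÷4) = (1, 4, 3)
  row 1: subtract 3×row0 = (0, 1, 3)
  row 2: subtract 3×row0 = (0, 5, 2)
step 2: normalize row 1 (÷1) = (0, 1, 3)
  row 0: subtract 4×row1 = (1, 0, 5)
  row 2: subtract 5×row1 = (0, 0, 1)
step 3: normalize row 2 (÷1) = (0, 0, 1)
  row 0: subtract 5×row2 = (1, 0, 0)
  row 1: subtract 3×row2 = (0, 1, 0)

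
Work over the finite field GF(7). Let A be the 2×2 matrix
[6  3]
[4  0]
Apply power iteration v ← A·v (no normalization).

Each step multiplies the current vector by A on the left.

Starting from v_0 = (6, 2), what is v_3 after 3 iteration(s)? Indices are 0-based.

v_0 = (6, 2).
v_1 = A·v_0 = (0, 3).
v_2 = A·v_1 = (2, 0).
v_3 = A·v_2 = (5, 1).

v_3 = (5, 1)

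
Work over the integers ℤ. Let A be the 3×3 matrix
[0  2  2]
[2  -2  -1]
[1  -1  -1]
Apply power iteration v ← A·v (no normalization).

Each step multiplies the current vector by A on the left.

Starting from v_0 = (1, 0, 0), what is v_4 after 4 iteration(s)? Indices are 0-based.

v_0 = (1, 0, 0).
v_1 = A·v_0 = (0, 2, 1).
v_2 = A·v_1 = (6, -5, -3).
v_3 = A·v_2 = (-16, 25, 14).
v_4 = A·v_3 = (78, -96, -55).

v_4 = (78, -96, -55)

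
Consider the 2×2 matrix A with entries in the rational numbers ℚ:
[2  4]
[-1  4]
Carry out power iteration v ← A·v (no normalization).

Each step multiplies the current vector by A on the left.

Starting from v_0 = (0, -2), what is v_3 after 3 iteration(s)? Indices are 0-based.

v_0 = (0, -2).
v_1 = A·v_0 = (-8, -8).
v_2 = A·v_1 = (-48, -24).
v_3 = A·v_2 = (-192, -48).

v_3 = (-192, -48)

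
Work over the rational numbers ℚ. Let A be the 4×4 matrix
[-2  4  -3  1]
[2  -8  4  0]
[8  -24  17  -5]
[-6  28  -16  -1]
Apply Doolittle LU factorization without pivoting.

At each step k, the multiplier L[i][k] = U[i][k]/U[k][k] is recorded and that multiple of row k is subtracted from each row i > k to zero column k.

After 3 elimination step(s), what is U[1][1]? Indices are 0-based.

Step 1: pivot at (0,0) is -2.
  row1 ← row1 − (-1)·row0  ⇒  L[1][0]=-1, U row1=(0, -4, 1, 1)
  row2 ← row2 − (-4)·row0  ⇒  L[2][0]=-4, U row2=(0, -8, 5, -1)
  row3 ← row3 − (3)·row0  ⇒  L[3][0]=3, U row3=(0, 16, -7, -4)
Step 2: pivot at (1,1) is -4.
  row2 ← row2 − (2)·row1  ⇒  L[2][1]=2, U row2=(0, 0, 3, -3)
  row3 ← row3 − (-4)·row1  ⇒  L[3][1]=-4, U row3=(0, 0, -3, 0)
Step 3: pivot at (2,2) is 3.
  row3 ← row3 − (-1)·row2  ⇒  L[3][2]=-1, U row3=(0, 0, 0, -3)

U[1][1] = -4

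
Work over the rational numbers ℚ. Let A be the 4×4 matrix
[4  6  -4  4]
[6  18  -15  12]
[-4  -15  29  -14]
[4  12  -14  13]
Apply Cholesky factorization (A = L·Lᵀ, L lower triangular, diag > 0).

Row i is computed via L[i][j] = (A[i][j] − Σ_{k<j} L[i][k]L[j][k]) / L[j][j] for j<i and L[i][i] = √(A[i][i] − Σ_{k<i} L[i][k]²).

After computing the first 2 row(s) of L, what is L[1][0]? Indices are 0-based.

L[1][0] = 3

Step 1: L[0][0] = √(4) = 2.
  L[1][0] = (6) / L[0][0] = 3.
Step 2: L[1][1] = √(9) = 3.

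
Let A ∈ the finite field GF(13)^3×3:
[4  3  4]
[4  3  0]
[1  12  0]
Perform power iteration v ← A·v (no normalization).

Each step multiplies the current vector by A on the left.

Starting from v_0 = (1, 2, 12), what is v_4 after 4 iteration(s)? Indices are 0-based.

v_0 = (1, 2, 12).
v_1 = A·v_0 = (6, 10, 12).
v_2 = A·v_1 = (11, 2, 9).
v_3 = A·v_2 = (8, 11, 9).
v_4 = A·v_3 = (10, 0, 10).

v_4 = (10, 0, 10)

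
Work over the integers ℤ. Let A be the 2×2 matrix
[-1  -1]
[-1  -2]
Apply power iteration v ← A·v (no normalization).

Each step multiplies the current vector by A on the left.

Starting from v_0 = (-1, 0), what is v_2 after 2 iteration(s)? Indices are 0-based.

v_2 = (-2, -3)

v_0 = (-1, 0).
v_1 = A·v_0 = (1, 1).
v_2 = A·v_1 = (-2, -3).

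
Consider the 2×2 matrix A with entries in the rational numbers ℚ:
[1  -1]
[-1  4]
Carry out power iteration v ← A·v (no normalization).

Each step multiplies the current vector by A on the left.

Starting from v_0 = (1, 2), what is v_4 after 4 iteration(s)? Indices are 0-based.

v_4 = (-161, 533)

v_0 = (1, 2).
v_1 = A·v_0 = (-1, 7).
v_2 = A·v_1 = (-8, 29).
v_3 = A·v_2 = (-37, 124).
v_4 = A·v_3 = (-161, 533).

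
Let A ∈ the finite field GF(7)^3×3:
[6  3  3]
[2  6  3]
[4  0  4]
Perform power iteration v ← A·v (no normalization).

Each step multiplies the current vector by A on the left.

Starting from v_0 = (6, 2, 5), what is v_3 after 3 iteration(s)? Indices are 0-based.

v_3 = (3, 3, 4)

v_0 = (6, 2, 5).
v_1 = A·v_0 = (1, 4, 2).
v_2 = A·v_1 = (3, 4, 5).
v_3 = A·v_2 = (3, 3, 4).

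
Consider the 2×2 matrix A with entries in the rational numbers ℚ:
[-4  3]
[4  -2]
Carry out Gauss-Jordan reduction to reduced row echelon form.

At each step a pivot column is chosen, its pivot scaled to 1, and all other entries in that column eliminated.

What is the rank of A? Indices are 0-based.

rank = 2

pivot(0,0)=-4: scale R0 → (1, -3/4)
  clear (1,0): R1 −= (4)R0 → (0, 1)
pivot(1,1)=1: scale R1 → (0, 1)
  clear (0,1): R0 −= (-3/4)R1 → (1, 0)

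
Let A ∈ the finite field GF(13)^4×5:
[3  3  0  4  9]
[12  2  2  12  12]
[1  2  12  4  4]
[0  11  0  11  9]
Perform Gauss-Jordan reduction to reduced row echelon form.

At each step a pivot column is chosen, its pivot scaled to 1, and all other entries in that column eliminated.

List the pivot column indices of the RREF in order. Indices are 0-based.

pivot columns: 0, 1, 2, 3

step 1: normalize row 0 (÷3) = (1, 1, 0, 10, 3)
  row 1: subtract 12×row0 = (0, 3, 2, 9, 2)
  row 2: subtract 1×row0 = (0, 1, 12, 7, 1)
step 2: normalize row 1 (÷3) = (0, 1, 5, 3, 5)
  row 0: subtract 1×row1 = (1, 0, 8, 7, 11)
  row 2: subtract 1×row1 = (0, 0, 7, 4, 9)
  row 3: subtract 11×row1 = (0, 0, 10, 4, 6)
step 3: normalize row 2 (÷7) = (0, 0, 1, 8, 5)
  row 0: subtract 8×row2 = (1, 0, 0, 8, 10)
  row 1: subtract 5×row2 = (0, 1, 0, 2, 6)
  row 3: subtract 10×row2 = (0, 0, 0, 2, 8)
step 4: normalize row 3 (÷2) = (0, 0, 0, 1, 4)
  row 0: subtract 8×row3 = (1, 0, 0, 0, 4)
  row 1: subtract 2×row3 = (0, 1, 0, 0, 11)
  row 2: subtract 8×row3 = (0, 0, 1, 0, 12)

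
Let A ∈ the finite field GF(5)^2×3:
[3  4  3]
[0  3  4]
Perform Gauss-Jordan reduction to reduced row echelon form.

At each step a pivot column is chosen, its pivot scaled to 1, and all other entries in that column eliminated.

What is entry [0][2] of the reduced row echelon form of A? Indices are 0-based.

M[0][2] = 2

pivot(0,0)=3: scale R0 → (1, 3, 1)
pivot(1,1)=3: scale R1 → (0, 1, 3)
  clear (0,1): R0 −= (3)R1 → (1, 0, 2)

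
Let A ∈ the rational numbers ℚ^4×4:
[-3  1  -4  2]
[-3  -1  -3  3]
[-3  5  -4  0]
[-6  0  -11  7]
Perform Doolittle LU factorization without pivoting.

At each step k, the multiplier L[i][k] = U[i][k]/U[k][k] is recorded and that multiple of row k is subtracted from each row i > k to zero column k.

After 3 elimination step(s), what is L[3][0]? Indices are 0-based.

L[3][0] = 2

k=0: U[0][0]=-3
  eliminate (1,0): mult=1, new row 1: (0, -2, 1, 1); set L[1][0]=1
  eliminate (2,0): mult=1, new row 2: (0, 4, 0, -2); set L[2][0]=1
  eliminate (3,0): mult=2, new row 3: (0, -2, -3, 3); set L[3][0]=2
k=1: U[1][1]=-2
  eliminate (2,1): mult=-2, new row 2: (0, 0, 2, 0); set L[2][1]=-2
  eliminate (3,1): mult=1, new row 3: (0, 0, -4, 2); set L[3][1]=1
k=2: U[2][2]=2
  eliminate (3,2): mult=-2, new row 3: (0, 0, 0, 2); set L[3][2]=-2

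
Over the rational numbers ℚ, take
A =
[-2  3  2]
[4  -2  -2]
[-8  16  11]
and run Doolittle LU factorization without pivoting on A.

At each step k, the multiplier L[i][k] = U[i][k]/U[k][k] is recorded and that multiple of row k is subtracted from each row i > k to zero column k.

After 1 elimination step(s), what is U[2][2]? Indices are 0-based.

U[2][2] = 3

Step 1: pivot at (0,0) is -2.
  row1 ← row1 − (-2)·row0  ⇒  L[1][0]=-2, U row1=(0, 4, 2)
  row2 ← row2 − (4)·row0  ⇒  L[2][0]=4, U row2=(0, 4, 3)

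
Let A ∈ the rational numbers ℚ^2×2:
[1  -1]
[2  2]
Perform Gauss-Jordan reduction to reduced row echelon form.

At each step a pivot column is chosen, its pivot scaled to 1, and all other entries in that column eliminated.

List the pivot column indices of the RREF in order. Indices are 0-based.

pivot columns: 0, 1

[1] R0 /= 1  ⇒  (1, -1)
     R1 -= 2·R0  ⇒  (0, 4)
[2] R1 /= 4  ⇒  (0, 1)
     R0 -= -1·R1  ⇒  (1, 0)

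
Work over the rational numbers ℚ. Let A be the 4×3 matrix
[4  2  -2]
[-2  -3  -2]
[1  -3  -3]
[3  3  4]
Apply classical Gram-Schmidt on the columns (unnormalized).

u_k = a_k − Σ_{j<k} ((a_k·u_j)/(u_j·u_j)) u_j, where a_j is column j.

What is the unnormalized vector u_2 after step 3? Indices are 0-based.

Step 1: u_0 = a_0 = (4, -2, 1, 3).
Step 2: u_1 = a_1 − (2/3)·u_0 = (-2/3, -5/3, -11/3, 1).
Step 3: u_2 = a_2 − (1/6)·u_0 − (59/53)·u_1 = (-102/53, 10/53, 97/106, 253/106).

u_2 = (-102/53, 10/53, 97/106, 253/106)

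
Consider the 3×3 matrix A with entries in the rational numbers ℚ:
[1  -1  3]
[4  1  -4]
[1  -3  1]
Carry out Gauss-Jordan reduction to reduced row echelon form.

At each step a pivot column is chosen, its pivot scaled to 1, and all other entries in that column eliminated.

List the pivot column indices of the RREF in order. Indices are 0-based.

pivot columns: 0, 1, 2

step 1: normalize row 0 (÷1) = (1, -1, 3)
  row 1: subtract 4×row0 = (0, 5, -16)
  row 2: subtract 1×row0 = (0, -2, -2)
step 2: normalize row 1 (÷5) = (0, 1, -16/5)
  row 0: subtract -1×row1 = (1, 0, -1/5)
  row 2: subtract -2×row1 = (0, 0, -42/5)
step 3: normalize row 2 (÷-42/5) = (0, 0, 1)
  row 0: subtract -1/5×row2 = (1, 0, 0)
  row 1: subtract -16/5×row2 = (0, 1, 0)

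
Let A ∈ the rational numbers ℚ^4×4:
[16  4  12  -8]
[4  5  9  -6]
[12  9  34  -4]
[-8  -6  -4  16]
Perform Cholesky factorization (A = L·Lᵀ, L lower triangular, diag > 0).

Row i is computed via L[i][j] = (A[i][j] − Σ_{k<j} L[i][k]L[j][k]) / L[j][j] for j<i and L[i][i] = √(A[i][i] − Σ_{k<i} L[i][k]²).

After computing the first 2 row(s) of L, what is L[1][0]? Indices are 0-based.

Step 1: L[0][0] = √(16) = 4.
  L[1][0] = (4) / L[0][0] = 1.
Step 2: L[1][1] = √(4) = 2.

L[1][0] = 1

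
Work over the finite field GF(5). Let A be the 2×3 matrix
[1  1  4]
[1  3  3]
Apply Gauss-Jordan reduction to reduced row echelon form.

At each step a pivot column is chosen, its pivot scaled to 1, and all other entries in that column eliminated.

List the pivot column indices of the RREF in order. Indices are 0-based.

pivot(0,0)=1: scale R0 → (1, 1, 4)
  clear (1,0): R1 −= (1)R0 → (0, 2, 4)
pivot(1,1)=2: scale R1 → (0, 1, 2)
  clear (0,1): R0 −= (1)R1 → (1, 0, 2)

pivot columns: 0, 1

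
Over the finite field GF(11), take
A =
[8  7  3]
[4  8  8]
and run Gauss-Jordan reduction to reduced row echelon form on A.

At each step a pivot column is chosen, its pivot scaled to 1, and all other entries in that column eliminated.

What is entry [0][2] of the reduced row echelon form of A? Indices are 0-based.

M[0][2] = 4

step 1: normalize row 0 (÷8) = (1, 5, 10)
  row 1: subtract 4×row0 = (0, 10, 1)
step 2: normalize row 1 (÷10) = (0, 1, 10)
  row 0: subtract 5×row1 = (1, 0, 4)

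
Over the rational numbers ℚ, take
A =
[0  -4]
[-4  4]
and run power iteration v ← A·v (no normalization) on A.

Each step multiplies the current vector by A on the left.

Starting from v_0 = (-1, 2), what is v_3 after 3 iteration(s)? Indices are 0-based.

v_3 = (-320, 512)

v_0 = (-1, 2).
v_1 = A·v_0 = (-8, 12).
v_2 = A·v_1 = (-48, 80).
v_3 = A·v_2 = (-320, 512).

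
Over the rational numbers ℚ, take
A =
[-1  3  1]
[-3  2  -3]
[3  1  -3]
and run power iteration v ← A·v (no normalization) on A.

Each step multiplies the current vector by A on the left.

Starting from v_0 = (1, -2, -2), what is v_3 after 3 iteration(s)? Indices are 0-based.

v_3 = (-50, 116, 190)

v_0 = (1, -2, -2).
v_1 = A·v_0 = (-9, -1, 7).
v_2 = A·v_1 = (13, 4, -49).
v_3 = A·v_2 = (-50, 116, 190).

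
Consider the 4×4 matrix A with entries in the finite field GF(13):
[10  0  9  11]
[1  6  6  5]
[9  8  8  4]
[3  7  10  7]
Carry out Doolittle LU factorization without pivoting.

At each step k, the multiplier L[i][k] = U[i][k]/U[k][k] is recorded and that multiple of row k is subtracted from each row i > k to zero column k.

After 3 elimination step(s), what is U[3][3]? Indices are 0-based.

k=0: U[0][0]=10
  eliminate (1,0): mult=4, new row 1: (0, 6, 9, 0); set L[1][0]=4
  eliminate (2,0): mult=10, new row 2: (0, 8, 9, 11); set L[2][0]=10
  eliminate (3,0): mult=12, new row 3: (0, 7, 6, 5); set L[3][0]=12
k=1: U[1][1]=6
  eliminate (2,1): mult=10, new row 2: (0, 0, 10, 11); set L[2][1]=10
  eliminate (3,1): mult=12, new row 3: (0, 0, 2, 5); set L[3][1]=12
k=2: U[2][2]=10
  eliminate (3,2): mult=8, new row 3: (0, 0, 0, 8); set L[3][2]=8

U[3][3] = 8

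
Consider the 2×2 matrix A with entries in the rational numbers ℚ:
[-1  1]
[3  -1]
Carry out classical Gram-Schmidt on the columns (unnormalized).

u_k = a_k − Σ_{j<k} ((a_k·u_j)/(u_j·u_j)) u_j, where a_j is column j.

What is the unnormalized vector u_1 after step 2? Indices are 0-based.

u_1 = (3/5, 1/5)

Step 1: u_0 = a_0 = (-1, 3).
Step 2: u_1 = a_1 − (-2/5)·u_0 = (3/5, 1/5).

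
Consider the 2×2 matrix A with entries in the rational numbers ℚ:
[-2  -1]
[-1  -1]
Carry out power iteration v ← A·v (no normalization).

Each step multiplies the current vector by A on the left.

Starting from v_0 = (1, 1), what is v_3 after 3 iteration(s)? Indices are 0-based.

v_3 = (-21, -13)

v_0 = (1, 1).
v_1 = A·v_0 = (-3, -2).
v_2 = A·v_1 = (8, 5).
v_3 = A·v_2 = (-21, -13).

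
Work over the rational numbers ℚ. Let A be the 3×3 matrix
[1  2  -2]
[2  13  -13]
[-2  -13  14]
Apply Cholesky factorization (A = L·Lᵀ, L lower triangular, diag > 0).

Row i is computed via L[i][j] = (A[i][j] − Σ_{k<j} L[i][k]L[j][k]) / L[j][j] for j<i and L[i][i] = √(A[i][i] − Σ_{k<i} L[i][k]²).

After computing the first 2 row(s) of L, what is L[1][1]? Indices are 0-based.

Step 1: L[0][0] = √(1) = 1.
  L[1][0] = (2) / L[0][0] = 2.
Step 2: L[1][1] = √(9) = 3.

L[1][1] = 3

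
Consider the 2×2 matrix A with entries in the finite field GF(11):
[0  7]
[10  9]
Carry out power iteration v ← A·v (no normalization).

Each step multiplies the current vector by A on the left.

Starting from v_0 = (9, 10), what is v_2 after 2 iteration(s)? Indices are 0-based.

v_0 = (9, 10).
v_1 = A·v_0 = (4, 4).
v_2 = A·v_1 = (6, 10).

v_2 = (6, 10)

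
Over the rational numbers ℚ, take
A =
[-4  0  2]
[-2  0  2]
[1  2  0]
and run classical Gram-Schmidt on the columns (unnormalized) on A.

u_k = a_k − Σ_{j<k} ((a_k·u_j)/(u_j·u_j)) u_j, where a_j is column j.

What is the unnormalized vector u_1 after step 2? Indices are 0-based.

Step 1: u_0 = a_0 = (-4, -2, 1).
Step 2: u_1 = a_1 − (2/21)·u_0 = (8/21, 4/21, 40/21).

u_1 = (8/21, 4/21, 40/21)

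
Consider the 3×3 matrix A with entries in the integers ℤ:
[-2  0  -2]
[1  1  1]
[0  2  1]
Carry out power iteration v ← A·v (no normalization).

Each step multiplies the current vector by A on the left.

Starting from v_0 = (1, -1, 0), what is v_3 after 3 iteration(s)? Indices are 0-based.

v_3 = (-12, 2, -10)

v_0 = (1, -1, 0).
v_1 = A·v_0 = (-2, 0, -2).
v_2 = A·v_1 = (8, -4, -2).
v_3 = A·v_2 = (-12, 2, -10).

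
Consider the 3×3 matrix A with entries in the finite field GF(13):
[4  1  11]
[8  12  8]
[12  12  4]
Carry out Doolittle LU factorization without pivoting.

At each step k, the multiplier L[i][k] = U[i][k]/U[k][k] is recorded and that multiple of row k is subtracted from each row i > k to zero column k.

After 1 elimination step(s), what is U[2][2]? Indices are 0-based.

k=0: U[0][0]=4
  eliminate (1,0): mult=2, new row 1: (0, 10, 12); set L[1][0]=2
  eliminate (2,0): mult=3, new row 2: (0, 9, 10); set L[2][0]=3

U[2][2] = 10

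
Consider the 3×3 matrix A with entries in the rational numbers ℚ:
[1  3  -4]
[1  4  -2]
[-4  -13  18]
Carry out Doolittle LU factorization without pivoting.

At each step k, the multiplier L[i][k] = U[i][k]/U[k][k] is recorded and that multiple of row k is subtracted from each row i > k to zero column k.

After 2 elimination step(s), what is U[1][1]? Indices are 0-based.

[col 0] pivot 1
  R1 -= 1*R0 → (0, 1, 2)  (L[1][0] := 1)
  R2 -= -4*R0 → (0, -1, 2)  (L[2][0] := -4)
[col 1] pivot 1
  R2 -= -1*R1 → (0, 0, 4)  (L[2][1] := -1)

U[1][1] = 1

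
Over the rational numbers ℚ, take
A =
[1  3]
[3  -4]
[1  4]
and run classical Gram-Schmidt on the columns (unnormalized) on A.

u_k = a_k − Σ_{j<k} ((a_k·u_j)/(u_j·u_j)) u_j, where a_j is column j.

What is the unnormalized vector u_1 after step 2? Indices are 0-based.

u_1 = (38/11, -29/11, 49/11)

Step 1: u_0 = a_0 = (1, 3, 1).
Step 2: u_1 = a_1 − (-5/11)·u_0 = (38/11, -29/11, 49/11).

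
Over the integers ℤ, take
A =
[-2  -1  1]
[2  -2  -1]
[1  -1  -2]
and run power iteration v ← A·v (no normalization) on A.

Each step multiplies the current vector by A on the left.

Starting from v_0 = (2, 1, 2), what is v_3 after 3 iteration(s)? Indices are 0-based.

v_3 = (0, 9, 0)

v_0 = (2, 1, 2).
v_1 = A·v_0 = (-3, 0, -3).
v_2 = A·v_1 = (3, -3, 3).
v_3 = A·v_2 = (0, 9, 0).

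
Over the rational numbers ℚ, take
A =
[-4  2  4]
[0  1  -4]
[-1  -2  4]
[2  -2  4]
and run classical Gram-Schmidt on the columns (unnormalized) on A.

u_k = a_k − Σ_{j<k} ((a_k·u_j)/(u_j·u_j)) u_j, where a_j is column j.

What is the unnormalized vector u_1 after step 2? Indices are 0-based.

u_1 = (2/21, 1, -52/21, -22/21)

Step 1: u_0 = a_0 = (-4, 0, -1, 2).
Step 2: u_1 = a_1 − (-10/21)·u_0 = (2/21, 1, -52/21, -22/21).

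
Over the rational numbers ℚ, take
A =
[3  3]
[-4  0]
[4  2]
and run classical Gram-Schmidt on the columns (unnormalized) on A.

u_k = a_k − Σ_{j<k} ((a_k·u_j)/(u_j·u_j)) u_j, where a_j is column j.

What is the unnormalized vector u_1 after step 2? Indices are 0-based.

u_1 = (72/41, 68/41, 14/41)

Step 1: u_0 = a_0 = (3, -4, 4).
Step 2: u_1 = a_1 − (17/41)·u_0 = (72/41, 68/41, 14/41).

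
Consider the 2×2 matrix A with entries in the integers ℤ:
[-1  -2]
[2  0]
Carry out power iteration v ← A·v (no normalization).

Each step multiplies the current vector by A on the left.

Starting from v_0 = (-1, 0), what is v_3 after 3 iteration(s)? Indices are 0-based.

v_3 = (-7, 6)

v_0 = (-1, 0).
v_1 = A·v_0 = (1, -2).
v_2 = A·v_1 = (3, 2).
v_3 = A·v_2 = (-7, 6).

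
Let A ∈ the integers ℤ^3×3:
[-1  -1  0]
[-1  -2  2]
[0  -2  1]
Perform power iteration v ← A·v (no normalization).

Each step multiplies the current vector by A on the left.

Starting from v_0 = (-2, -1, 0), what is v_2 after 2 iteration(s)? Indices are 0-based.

v_2 = (-7, -7, -6)

v_0 = (-2, -1, 0).
v_1 = A·v_0 = (3, 4, 2).
v_2 = A·v_1 = (-7, -7, -6).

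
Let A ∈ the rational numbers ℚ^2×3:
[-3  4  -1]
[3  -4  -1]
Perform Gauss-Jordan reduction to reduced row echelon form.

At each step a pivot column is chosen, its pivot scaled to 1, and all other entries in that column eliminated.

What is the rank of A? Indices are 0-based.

rank = 2

[1] R0 /= -3  ⇒  (1, -4/3, 1/3)
     R1 -= 3·R0  ⇒  (0, 0, -2)
column 1 empty below row 1
[2] R1 /= -2  ⇒  (0, 0, 1)
     R0 -= 1/3·R1  ⇒  (1, -4/3, 0)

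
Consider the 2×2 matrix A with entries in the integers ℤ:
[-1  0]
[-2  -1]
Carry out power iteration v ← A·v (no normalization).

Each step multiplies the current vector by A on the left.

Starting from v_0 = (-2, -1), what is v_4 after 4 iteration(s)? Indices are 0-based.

v_0 = (-2, -1).
v_1 = A·v_0 = (2, 5).
v_2 = A·v_1 = (-2, -9).
v_3 = A·v_2 = (2, 13).
v_4 = A·v_3 = (-2, -17).

v_4 = (-2, -17)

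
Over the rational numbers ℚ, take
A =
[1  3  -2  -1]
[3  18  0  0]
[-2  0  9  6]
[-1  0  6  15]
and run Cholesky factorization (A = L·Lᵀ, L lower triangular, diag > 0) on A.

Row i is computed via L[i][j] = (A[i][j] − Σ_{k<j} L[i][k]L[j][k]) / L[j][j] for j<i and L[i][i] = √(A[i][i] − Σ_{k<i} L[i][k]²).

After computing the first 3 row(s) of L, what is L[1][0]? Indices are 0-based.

L[1][0] = 3

Step 1: L[0][0] = √(1) = 1.
  L[1][0] = (3) / L[0][0] = 3.
Step 2: L[1][1] = √(9) = 3.
  L[2][0] = (-2) / L[0][0] = -2.
  L[2][1] = (6) / L[1][1] = 2.
Step 3: L[2][2] = √(1) = 1.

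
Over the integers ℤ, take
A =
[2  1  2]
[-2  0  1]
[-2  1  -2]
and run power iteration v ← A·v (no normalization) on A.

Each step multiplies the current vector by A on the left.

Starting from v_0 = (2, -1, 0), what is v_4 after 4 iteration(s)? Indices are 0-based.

v_4 = (-28, 59, 60)

v_0 = (2, -1, 0).
v_1 = A·v_0 = (3, -4, -5).
v_2 = A·v_1 = (-8, -11, 0).
v_3 = A·v_2 = (-27, 16, 5).
v_4 = A·v_3 = (-28, 59, 60).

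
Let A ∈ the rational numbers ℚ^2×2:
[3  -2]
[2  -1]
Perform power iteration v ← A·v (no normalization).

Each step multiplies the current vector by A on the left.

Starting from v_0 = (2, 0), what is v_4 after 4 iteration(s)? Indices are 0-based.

v_4 = (18, 16)

v_0 = (2, 0).
v_1 = A·v_0 = (6, 4).
v_2 = A·v_1 = (10, 8).
v_3 = A·v_2 = (14, 12).
v_4 = A·v_3 = (18, 16).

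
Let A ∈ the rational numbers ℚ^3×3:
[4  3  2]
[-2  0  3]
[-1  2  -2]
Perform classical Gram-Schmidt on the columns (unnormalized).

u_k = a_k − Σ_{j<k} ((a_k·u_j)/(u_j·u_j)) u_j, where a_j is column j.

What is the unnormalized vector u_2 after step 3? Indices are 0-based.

u_2 = (212/173, 583/173, -318/173)

Step 1: u_0 = a_0 = (4, -2, -1).
Step 2: u_1 = a_1 − (10/21)·u_0 = (23/21, 20/21, 52/21).
Step 3: u_2 = a_2 − (4/21)·u_0 − (2/173)·u_1 = (212/173, 583/173, -318/173).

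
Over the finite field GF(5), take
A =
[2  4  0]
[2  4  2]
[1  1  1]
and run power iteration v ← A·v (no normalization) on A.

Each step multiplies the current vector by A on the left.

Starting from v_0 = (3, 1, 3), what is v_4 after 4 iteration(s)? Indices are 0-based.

v_4 = (4, 4, 1)

v_0 = (3, 1, 3).
v_1 = A·v_0 = (0, 1, 2).
v_2 = A·v_1 = (4, 3, 3).
v_3 = A·v_2 = (0, 1, 0).
v_4 = A·v_3 = (4, 4, 1).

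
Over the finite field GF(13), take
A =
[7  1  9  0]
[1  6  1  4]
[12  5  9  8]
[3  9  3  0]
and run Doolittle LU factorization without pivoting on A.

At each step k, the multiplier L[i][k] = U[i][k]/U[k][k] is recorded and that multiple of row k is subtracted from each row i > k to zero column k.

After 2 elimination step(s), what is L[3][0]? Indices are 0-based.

[col 0] pivot 7
  R1 -= 2*R0 → (0, 4, 9, 4)  (L[1][0] := 2)
  R2 -= 11*R0 → (0, 7, 1, 8)  (L[2][0] := 11)
  R3 -= 6*R0 → (0, 3, 1, 0)  (L[3][0] := 6)
[col 1] pivot 4
  R2 -= 5*R1 → (0, 0, 8, 1)  (L[2][1] := 5)
  R3 -= 4*R1 → (0, 0, 4, 10)  (L[3][1] := 4)

L[3][0] = 6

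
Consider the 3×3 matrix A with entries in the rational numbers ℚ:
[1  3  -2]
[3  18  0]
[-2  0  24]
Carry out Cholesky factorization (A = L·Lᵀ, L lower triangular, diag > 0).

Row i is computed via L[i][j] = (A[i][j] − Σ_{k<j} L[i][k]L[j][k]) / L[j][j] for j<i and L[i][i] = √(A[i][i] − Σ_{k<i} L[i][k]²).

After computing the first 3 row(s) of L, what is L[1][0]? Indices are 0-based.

Step 1: L[0][0] = √(1) = 1.
  L[1][0] = (3) / L[0][0] = 3.
Step 2: L[1][1] = √(9) = 3.
  L[2][0] = (-2) / L[0][0] = -2.
  L[2][1] = (6) / L[1][1] = 2.
Step 3: L[2][2] = √(16) = 4.

L[1][0] = 3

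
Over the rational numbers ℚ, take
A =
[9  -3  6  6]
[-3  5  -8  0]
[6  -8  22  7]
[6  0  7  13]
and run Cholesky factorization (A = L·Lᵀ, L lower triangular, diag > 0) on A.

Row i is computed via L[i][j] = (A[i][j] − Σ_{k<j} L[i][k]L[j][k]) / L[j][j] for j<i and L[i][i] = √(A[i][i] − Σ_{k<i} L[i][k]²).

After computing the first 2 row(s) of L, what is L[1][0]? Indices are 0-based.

L[1][0] = -1

Step 1: L[0][0] = √(9) = 3.
  L[1][0] = (-3) / L[0][0] = -1.
Step 2: L[1][1] = √(4) = 2.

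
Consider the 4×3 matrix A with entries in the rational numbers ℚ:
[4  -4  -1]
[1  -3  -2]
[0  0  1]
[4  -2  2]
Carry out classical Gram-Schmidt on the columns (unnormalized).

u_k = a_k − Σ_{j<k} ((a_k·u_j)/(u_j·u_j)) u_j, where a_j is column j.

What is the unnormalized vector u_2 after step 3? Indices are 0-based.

Step 1: u_0 = a_0 = (4, 1, 0, 4).
Step 2: u_1 = a_1 − (-9/11)·u_0 = (-8/11, -24/11, 0, 14/11).
Step 3: u_2 = a_2 − (2/33)·u_0 − (21/19)·u_1 = (-25/57, 20/57, 1, 20/57).

u_2 = (-25/57, 20/57, 1, 20/57)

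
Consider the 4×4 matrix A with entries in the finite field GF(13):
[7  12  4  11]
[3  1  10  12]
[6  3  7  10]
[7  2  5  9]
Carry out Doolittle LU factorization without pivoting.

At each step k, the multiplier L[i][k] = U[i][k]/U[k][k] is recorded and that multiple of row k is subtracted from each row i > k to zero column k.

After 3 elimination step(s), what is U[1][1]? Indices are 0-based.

U[1][1] = 7

Step 1: pivot at (0,0) is 7.
  row1 ← row1 − (6)·row0  ⇒  L[1][0]=6, U row1=(0, 7, 12, 11)
  row2 ← row2 − (12)·row0  ⇒  L[2][0]=12, U row2=(0, 2, 11, 8)
  row3 ← row3 − (1)·row0  ⇒  L[3][0]=1, U row3=(0, 3, 1, 11)
Step 2: pivot at (1,1) is 7.
  row2 ← row2 − (4)·row1  ⇒  L[2][1]=4, U row2=(0, 0, 2, 3)
  row3 ← row3 − (6)·row1  ⇒  L[3][1]=6, U row3=(0, 0, 7, 10)
Step 3: pivot at (2,2) is 2.
  row3 ← row3 − (10)·row2  ⇒  L[3][2]=10, U row3=(0, 0, 0, 6)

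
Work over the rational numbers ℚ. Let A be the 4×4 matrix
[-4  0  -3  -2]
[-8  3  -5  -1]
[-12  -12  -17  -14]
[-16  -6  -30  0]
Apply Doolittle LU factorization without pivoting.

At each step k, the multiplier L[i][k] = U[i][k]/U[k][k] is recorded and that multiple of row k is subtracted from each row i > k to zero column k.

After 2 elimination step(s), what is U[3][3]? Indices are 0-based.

U[3][3] = 14

[col 0] pivot -4
  R1 -= 2*R0 → (0, 3, 1, 3)  (L[1][0] := 2)
  R2 -= 3*R0 → (0, -12, -8, -8)  (L[2][0] := 3)
  R3 -= 4*R0 → (0, -6, -18, 8)  (L[3][0] := 4)
[col 1] pivot 3
  R2 -= -4*R1 → (0, 0, -4, 4)  (L[2][1] := -4)
  R3 -= -2*R1 → (0, 0, -16, 14)  (L[3][1] := -2)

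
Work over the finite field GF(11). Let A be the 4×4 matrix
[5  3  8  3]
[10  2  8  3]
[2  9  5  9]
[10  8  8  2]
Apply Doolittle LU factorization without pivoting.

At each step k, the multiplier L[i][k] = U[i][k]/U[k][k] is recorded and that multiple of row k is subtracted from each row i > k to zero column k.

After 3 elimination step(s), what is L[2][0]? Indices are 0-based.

L[2][0] = 7

Step 1: pivot at (0,0) is 5.
  row1 ← row1 − (2)·row0  ⇒  L[1][0]=2, U row1=(0, 7, 3, 8)
  row2 ← row2 − (7)·row0  ⇒  L[2][0]=7, U row2=(0, 10, 4, 10)
  row3 ← row3 − (2)·row0  ⇒  L[3][0]=2, U row3=(0, 2, 3, 7)
Step 2: pivot at (1,1) is 7.
  row2 ← row2 − (3)·row1  ⇒  L[2][1]=3, U row2=(0, 0, 6, 8)
  row3 ← row3 − (5)·row1  ⇒  L[3][1]=5, U row3=(0, 0, 10, 0)
Step 3: pivot at (2,2) is 6.
  row3 ← row3 − (9)·row2  ⇒  L[3][2]=9, U row3=(0, 0, 0, 5)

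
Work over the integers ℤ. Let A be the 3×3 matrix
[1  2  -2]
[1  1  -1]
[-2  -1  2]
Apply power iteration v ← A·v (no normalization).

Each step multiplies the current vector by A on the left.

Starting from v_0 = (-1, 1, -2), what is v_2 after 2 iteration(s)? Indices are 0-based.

v_2 = (15, 10, -18)

v_0 = (-1, 1, -2).
v_1 = A·v_0 = (5, 2, -3).
v_2 = A·v_1 = (15, 10, -18).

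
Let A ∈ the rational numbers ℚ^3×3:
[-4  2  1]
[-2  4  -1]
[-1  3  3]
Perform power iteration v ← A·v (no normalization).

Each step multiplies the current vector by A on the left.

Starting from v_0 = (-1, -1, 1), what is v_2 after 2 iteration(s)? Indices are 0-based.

v_2 = (-17, -19, -9)

v_0 = (-1, -1, 1).
v_1 = A·v_0 = (3, -3, 1).
v_2 = A·v_1 = (-17, -19, -9).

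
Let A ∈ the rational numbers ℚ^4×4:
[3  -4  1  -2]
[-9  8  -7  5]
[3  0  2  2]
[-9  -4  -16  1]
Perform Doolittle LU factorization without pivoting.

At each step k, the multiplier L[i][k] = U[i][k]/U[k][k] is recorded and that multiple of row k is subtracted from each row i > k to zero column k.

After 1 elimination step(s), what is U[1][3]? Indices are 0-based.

k=0: U[0][0]=3
  eliminate (1,0): mult=-3, new row 1: (0, -4, -4, -1); set L[1][0]=-3
  eliminate (2,0): mult=1, new row 2: (0, 4, 1, 4); set L[2][0]=1
  eliminate (3,0): mult=-3, new row 3: (0, -16, -13, -5); set L[3][0]=-3

U[1][3] = -1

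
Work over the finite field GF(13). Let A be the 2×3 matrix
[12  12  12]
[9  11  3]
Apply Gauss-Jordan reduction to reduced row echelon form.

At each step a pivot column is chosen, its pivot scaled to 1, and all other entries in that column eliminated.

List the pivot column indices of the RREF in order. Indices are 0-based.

pivot columns: 0, 1

pivot(0,0)=12: scale R0 → (1, 1, 1)
  clear (1,0): R1 −= (9)R0 → (0, 2, 7)
pivot(1,1)=2: scale R1 → (0, 1, 10)
  clear (0,1): R0 −= (1)R1 → (1, 0, 4)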